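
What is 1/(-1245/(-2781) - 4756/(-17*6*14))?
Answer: 110313/416786 ≈ 0.26468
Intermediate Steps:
1/(-1245/(-2781) - 4756/(-17*6*14)) = 1/(-1245*(-1/2781) - 4756/((-102*14))) = 1/(415/927 - 4756/(-1428)) = 1/(415/927 - 4756*(-1/1428)) = 1/(415/927 + 1189/357) = 1/(416786/110313) = 110313/416786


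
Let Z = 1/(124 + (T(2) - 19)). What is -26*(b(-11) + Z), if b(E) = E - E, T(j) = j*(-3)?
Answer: -26/99 ≈ -0.26263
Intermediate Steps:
T(j) = -3*j
b(E) = 0
Z = 1/99 (Z = 1/(124 + (-3*2 - 19)) = 1/(124 + (-6 - 19)) = 1/(124 - 25) = 1/99 ≈ 0.010101)
-26*(b(-11) + Z) = -26*(0 + 1/99) = -26*1/99 = -26/99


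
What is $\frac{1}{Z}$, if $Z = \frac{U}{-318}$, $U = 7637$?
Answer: $- \frac{318}{7637} \approx -0.041639$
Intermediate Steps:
$Z = - \frac{7637}{318}$ ($Z = \frac{7637}{-318} = 7637 \left(- \frac{1}{318}\right) = - \frac{7637}{318} \approx -24.016$)
$\frac{1}{Z} = \frac{1}{- \frac{7637}{318}} = - \frac{318}{7637}$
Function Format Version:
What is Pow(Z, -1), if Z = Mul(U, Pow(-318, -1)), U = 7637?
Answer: Rational(-318, 7637) ≈ -0.041639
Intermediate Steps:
Z = Rational(-7637, 318) (Z = Mul(7637, Pow(-318, -1)) = Mul(7637, Rational(-1, 318)) = Rational(-7637, 318) ≈ -24.016)
Pow(Z, -1) = Pow(Rational(-7637, 318), -1) = Rational(-318, 7637)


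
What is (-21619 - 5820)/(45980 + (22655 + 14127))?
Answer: -27439/82762 ≈ -0.33154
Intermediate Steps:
(-21619 - 5820)/(45980 + (22655 + 14127)) = -27439/(45980 + 36782) = -27439/82762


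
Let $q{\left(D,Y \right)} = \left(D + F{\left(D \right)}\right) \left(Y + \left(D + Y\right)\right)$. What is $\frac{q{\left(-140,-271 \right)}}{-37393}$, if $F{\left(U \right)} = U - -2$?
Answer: $- \frac{189596}{37393} \approx -5.0704$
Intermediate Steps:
$F{\left(U \right)} = 2 + U$ ($F{\left(U \right)} = U + 2 = 2 + U$)
$q{\left(D,Y \right)} = \left(2 + 2 D\right) \left(D + 2 Y\right)$ ($q{\left(D,Y \right)} = \left(D + \left(2 + D\right)\right) \left(Y + \left(D + Y\right)\right) = \left(2 + 2 D\right) \left(D + 2 Y\right)$)
$\frac{q{\left(-140,-271 \right)}}{-37393} = \frac{2 \left(-140\right) + 2 \left(-140\right)^{2} + 4 \left(-271\right) + 4 \left(-140\right) \left(-271\right)}{-37393} = \left(-280 + 2 \cdot 19600 - 1084 + 151760\right) \left(- \frac{1}{37393}\right) = \left(-280 + 39200 - 1084 + 151760\right) \left(- \frac{1}{37393}\right) = 189596 \left(- \frac{1}{37393}\right) = - \frac{189596}{37393}$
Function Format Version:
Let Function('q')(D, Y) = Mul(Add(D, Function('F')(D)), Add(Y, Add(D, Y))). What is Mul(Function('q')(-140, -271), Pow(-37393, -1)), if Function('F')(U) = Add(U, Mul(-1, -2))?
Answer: Rational(-189596, 37393) ≈ -5.0704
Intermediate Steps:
Function('F')(U) = Add(2, U) (Function('F')(U) = Add(U, 2) = Add(2, U))
Function('q')(D, Y) = Mul(Add(2, Mul(2, D)), Add(D, Mul(2, Y))) (Function('q')(D, Y) = Mul(Add(D, Add(2, D)), Add(Y, Add(D, Y))) = Mul(Add(2, Mul(2, D)), Add(D, Mul(2, Y))))
Mul(Function('q')(-140, -271), Pow(-37393, -1)) = Mul(Add(Mul(2, -140), Mul(2, Pow(-140, 2)), Mul(4, -271), Mul(4, -140, -271)), Pow(-37393, -1)) = Mul(Add(-280, Mul(2, 19600), -1084, 151760), Rational(-1, 37393)) = Mul(Add(-280, 39200, -1084, 151760), Rational(-1, 37393)) = Mul(189596, Rational(-1, 37393)) = Rational(-189596, 37393)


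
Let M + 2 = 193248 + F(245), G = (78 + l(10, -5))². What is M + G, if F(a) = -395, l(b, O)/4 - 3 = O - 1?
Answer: 197207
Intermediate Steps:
l(b, O) = 8 + 4*O (l(b, O) = 12 + 4*(O - 1) = 12 + 4*(-1 + O) = 12 + (-4 + 4*O) = 8 + 4*O)
G = 4356 (G = (78 + (8 + 4*(-5)))² = (78 + (8 - 20))² = (78 - 12)² = 66² = 4356)
M = 192851 (M = -2 + (193248 - 395) = -2 + 192853 = 192851)
M + G = 192851 + 4356 = 197207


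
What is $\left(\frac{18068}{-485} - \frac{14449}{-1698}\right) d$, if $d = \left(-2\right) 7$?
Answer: $\frac{165701893}{411765} \approx 402.42$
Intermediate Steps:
$d = -14$
$\left(\frac{18068}{-485} - \frac{14449}{-1698}\right) d = \left(\frac{18068}{-485} - \frac{14449}{-1698}\right) \left(-14\right) = \left(18068 \left(- \frac{1}{485}\right) - - \frac{14449}{1698}\right) \left(-14\right) = \left(- \frac{18068}{485} + \frac{14449}{1698}\right) \left(-14\right) = \left(- \frac{23671699}{823530}\right) \left(-14\right) = \frac{165701893}{411765}$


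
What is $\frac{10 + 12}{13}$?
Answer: $\frac{22}{13} \approx 1.6923$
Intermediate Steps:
$\frac{10 + 12}{13} = 22 \cdot \frac{1}{13} = \frac{22}{13}$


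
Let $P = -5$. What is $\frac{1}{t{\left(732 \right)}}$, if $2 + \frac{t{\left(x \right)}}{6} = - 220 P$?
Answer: $\frac{1}{6588} \approx 0.00015179$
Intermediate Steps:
$t{\left(x \right)} = 6588$ ($t{\left(x \right)} = -12 + 6 \left(\left(-220\right) \left(-5\right)\right) = -12 + 6 \cdot 1100 = -12 + 6600 = 6588$)
$\frac{1}{t{\left(732 \right)}} = \frac{1}{6588}$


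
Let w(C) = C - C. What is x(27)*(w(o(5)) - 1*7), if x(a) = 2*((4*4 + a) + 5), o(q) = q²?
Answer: -672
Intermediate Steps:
w(C) = 0
x(a) = 42 + 2*a (x(a) = 2*((16 + a) + 5) = 2*(21 + a) = 42 + 2*a)
x(27)*(w(o(5)) - 1*7) = (42 + 2*27)*(0 - 1*7) = (42 + 54)*(0 - 7) = 96*(-7) = -672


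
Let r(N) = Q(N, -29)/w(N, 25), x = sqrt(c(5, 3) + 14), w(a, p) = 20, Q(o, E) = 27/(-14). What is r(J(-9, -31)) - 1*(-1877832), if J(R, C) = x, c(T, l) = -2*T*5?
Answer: 525792933/280 ≈ 1.8778e+6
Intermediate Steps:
Q(o, E) = -27/14 (Q(o, E) = 27*(-1/14) = -27/14)
c(T, l) = -10*T
x = 6*I (x = sqrt(-10*5 + 14) = sqrt(-50 + 14) = sqrt(-36) = 6*I ≈ 6.0*I)
J(R, C) = 6*I
r(N) = -27/280 (r(N) = -27/14/20 = -27/14*1/20 = -27/280)
r(J(-9, -31)) - 1*(-1877832) = -27/280 - 1*(-1877832) = -27/280 + 1877832 = 525792933/280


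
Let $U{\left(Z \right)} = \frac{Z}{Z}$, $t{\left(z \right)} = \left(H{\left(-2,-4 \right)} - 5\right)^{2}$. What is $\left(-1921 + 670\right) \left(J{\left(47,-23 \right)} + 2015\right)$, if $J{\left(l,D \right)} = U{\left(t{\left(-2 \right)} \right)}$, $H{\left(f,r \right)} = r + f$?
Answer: $-2522016$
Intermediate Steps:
$H{\left(f,r \right)} = f + r$
$t{\left(z \right)} = 121$ ($t{\left(z \right)} = \left(\left(-2 - 4\right) - 5\right)^{2} = \left(-6 - 5\right)^{2} = \left(-11\right)^{2} = 121$)
$U{\left(Z \right)} = 1$
$J{\left(l,D \right)} = 1$
$\left(-1921 + 670\right) \left(J{\left(47,-23 \right)} + 2015\right) = \left(-1921 + 670\right) \left(1 + 2015\right) = \left(-1251\right) 2016 = -2522016$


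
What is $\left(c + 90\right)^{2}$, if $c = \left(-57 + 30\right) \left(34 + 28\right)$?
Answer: $2509056$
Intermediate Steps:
$c = -1674$ ($c = \left(-27\right) 62 = -1674$)
$\left(c + 90\right)^{2} = \left(-1674 + 90\right)^{2} = \left(-1584\right)^{2} = 2509056$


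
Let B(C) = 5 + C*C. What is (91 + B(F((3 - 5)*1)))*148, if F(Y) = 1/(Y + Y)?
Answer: 56869/4 ≈ 14217.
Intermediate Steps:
F(Y) = 1/(2*Y)
B(C) = 5 + C**2
(91 + B(F((3 - 5)*1)))*148 = (91 + (5 + (1/(2*(((3 - 5)*1))))**2))*148 = (91 + (5 + (1/(2*((-2*1))))**2))*148 = (91 + (5 + ((1/2)/(-2))**2))*148 = (91 + (5 + ((1/2)*(-1/2))**2))*148 = (91 + (5 + (-1/4)**2))*148 = (91 + (5 + 1/16))*148 = (91 + 81/16)*148 = (1537/16)*148 = 56869/4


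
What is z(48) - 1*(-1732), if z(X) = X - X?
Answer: 1732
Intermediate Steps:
z(X) = 0
z(48) - 1*(-1732) = 0 - 1*(-1732) = 0 + 1732 = 1732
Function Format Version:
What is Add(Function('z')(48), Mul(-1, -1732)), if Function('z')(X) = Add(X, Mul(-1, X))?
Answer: 1732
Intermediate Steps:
Function('z')(X) = 0
Add(Function('z')(48), Mul(-1, -1732)) = Add(0, Mul(-1, -1732)) = Add(0, 1732) = 1732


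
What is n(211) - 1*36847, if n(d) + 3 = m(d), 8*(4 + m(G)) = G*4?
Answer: -73497/2 ≈ -36749.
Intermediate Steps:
m(G) = -4 + G/2 (m(G) = -4 + (G*4)/8 = -4 + (4*G)/8 = -4 + G/2)
n(d) = -7 + d/2 (n(d) = -3 + (-4 + d/2) = -7 + d/2)
n(211) - 1*36847 = (-7 + (1/2)*211) - 1*36847 = (-7 + 211/2) - 36847 = 197/2 - 36847 = -73497/2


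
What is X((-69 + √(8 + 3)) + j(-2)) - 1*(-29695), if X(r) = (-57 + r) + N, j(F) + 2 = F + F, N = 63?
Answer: 29626 + √11 ≈ 29629.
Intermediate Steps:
j(F) = -2 + 2*F (j(F) = -2 + (F + F) = -2 + 2*F)
X(r) = 6 + r (X(r) = (-57 + r) + 63 = 6 + r)
X((-69 + √(8 + 3)) + j(-2)) - 1*(-29695) = (6 + ((-69 + √(8 + 3)) + (-2 + 2*(-2)))) - 1*(-29695) = (6 + ((-69 + √11) + (-2 - 4))) + 29695 = (6 + ((-69 + √11) - 6)) + 29695 = (6 + (-75 + √11)) + 29695 = (-69 + √11) + 29695 = 29626 + √11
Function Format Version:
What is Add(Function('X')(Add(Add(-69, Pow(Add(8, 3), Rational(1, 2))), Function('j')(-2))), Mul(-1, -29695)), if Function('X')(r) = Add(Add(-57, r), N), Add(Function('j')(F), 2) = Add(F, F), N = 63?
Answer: Add(29626, Pow(11, Rational(1, 2))) ≈ 29629.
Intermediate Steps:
Function('j')(F) = Add(-2, Mul(2, F)) (Function('j')(F) = Add(-2, Add(F, F)) = Add(-2, Mul(2, F)))
Function('X')(r) = Add(6, r) (Function('X')(r) = Add(Add(-57, r), 63) = Add(6, r))
Add(Function('X')(Add(Add(-69, Pow(Add(8, 3), Rational(1, 2))), Function('j')(-2))), Mul(-1, -29695)) = Add(Add(6, Add(Add(-69, Pow(Add(8, 3), Rational(1, 2))), Add(-2, Mul(2, -2)))), Mul(-1, -29695)) = Add(Add(6, Add(Add(-69, Pow(11, Rational(1, 2))), Add(-2, -4))), 29695) = Add(Add(6, Add(Add(-69, Pow(11, Rational(1, 2))), -6)), 29695) = Add(Add(6, Add(-75, Pow(11, Rational(1, 2)))), 29695) = Add(Add(-69, Pow(11, Rational(1, 2))), 29695) = Add(29626, Pow(11, Rational(1, 2)))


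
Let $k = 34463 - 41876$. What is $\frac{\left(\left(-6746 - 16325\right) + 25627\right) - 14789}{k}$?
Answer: $\frac{12233}{7413} \approx 1.6502$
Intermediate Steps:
$k = -7413$
$\frac{\left(\left(-6746 - 16325\right) + 25627\right) - 14789}{k} = \frac{\left(\left(-6746 - 16325\right) + 25627\right) - 14789}{-7413} = \left(\left(\left(-6746 - 16325\right) + 25627\right) - 14789\right) \left(- \frac{1}{7413}\right) = \left(\left(-23071 + 25627\right) - 14789\right) \left(- \frac{1}{7413}\right) = \left(2556 - 14789\right) \left(- \frac{1}{7413}\right) = \left(-12233\right) \left(- \frac{1}{7413}\right) = \frac{12233}{7413}$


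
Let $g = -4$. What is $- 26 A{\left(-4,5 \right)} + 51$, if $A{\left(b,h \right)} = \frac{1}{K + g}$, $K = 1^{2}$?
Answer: $\frac{179}{3} \approx 59.667$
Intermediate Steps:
$K = 1$
$A{\left(b,h \right)} = - \frac{1}{3}$ ($A{\left(b,h \right)} = \frac{1}{1 - 4} = \frac{1}{-3} = - \frac{1}{3}$)
$- 26 A{\left(-4,5 \right)} + 51 = \left(-26\right) \left(- \frac{1}{3}\right) + 51 = \frac{26}{3} + 51 = \frac{179}{3}$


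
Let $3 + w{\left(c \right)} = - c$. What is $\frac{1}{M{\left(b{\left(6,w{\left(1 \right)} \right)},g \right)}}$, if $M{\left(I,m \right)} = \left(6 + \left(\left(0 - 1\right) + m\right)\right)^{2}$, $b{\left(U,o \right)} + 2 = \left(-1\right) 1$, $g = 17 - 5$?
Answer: $\frac{1}{289} \approx 0.0034602$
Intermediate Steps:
$w{\left(c \right)} = -3 - c$
$g = 12$ ($g = 17 - 5 = 12$)
$b{\left(U,o \right)} = -3$ ($b{\left(U,o \right)} = -2 - 1 = -3$)
$M{\left(I,m \right)} = \left(5 + m\right)^{2}$ ($M{\left(I,m \right)} = \left(6 + \left(-1 + m\right)\right)^{2} = \left(5 + m\right)^{2}$)
$\frac{1}{M{\left(b{\left(6,w{\left(1 \right)} \right)},g \right)}} = \frac{1}{\left(5 + 12\right)^{2}} = \frac{1}{17^{2}} = \frac{1}{289}$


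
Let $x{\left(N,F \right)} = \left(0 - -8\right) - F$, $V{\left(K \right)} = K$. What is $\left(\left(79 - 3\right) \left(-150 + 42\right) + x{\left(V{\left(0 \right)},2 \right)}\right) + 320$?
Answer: $-7882$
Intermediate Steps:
$x{\left(N,F \right)} = 8 - F$ ($x{\left(N,F \right)} = \left(0 + 8\right) - F = 8 - F$)
$\left(\left(79 - 3\right) \left(-150 + 42\right) + x{\left(V{\left(0 \right)},2 \right)}\right) + 320 = \left(\left(79 - 3\right) \left(-150 + 42\right) + \left(8 - 2\right)\right) + 320 = \left(76 \left(-108\right) + \left(8 - 2\right)\right) + 320 = \left(-8208 + 6\right) + 320 = -8202 + 320 = -7882$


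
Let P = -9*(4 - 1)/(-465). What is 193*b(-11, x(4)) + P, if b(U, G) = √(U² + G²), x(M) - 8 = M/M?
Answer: 9/155 + 193*√202 ≈ 2743.1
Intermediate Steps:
P = 9/155 (P = -9*3*(-1/465) = -27*(-1/465) = 9/155 ≈ 0.058065)
x(M) = 9 (x(M) = 8 + M/M = 8 + 1 = 9)
b(U, G) = √(G² + U²)
193*b(-11, x(4)) + P = 193*√(9² + (-11)²) + 9/155 = 193*√(81 + 121) + 9/155 = 193*√202 + 9/155 = 9/155 + 193*√202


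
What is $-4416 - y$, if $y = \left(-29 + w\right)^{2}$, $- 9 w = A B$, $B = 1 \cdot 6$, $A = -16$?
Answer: $- \frac{42769}{9} \approx -4752.1$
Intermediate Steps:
$B = 6$
$w = \frac{32}{3}$ ($w = - \frac{\left(-16\right) 6}{9} = \left(- \frac{1}{9}\right) \left(-96\right) = \frac{32}{3} \approx 10.667$)
$y = \frac{3025}{9}$ ($y = \left(-29 + \frac{32}{3}\right)^{2} = \left(- \frac{55}{3}\right)^{2} = \frac{3025}{9} \approx 336.11$)
$-4416 - y = -4416 - \frac{3025}{9} = - \frac{42769}{9}$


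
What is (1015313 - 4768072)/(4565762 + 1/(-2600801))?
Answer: -9760179359959/11874638375361 ≈ -0.82193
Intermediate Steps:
(1015313 - 4768072)/(4565762 + 1/(-2600801)) = -3752759/(4565762 - 1/2600801) = -3752759/11874638375361/2600801 = -3752759*2600801/11874638375361 = -9760179359959/11874638375361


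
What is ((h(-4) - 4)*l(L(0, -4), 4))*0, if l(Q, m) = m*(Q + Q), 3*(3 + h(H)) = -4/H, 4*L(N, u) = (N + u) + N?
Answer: 0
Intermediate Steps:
L(N, u) = N/2 + u/4 (L(N, u) = ((N + u) + N)/4 = (u + 2*N)/4 = N/2 + u/4)
h(H) = -3 - 4/(3*H) (h(H) = -3 + (-4/H)/3 = -3 - 4/(3*H))
l(Q, m) = 2*Q*m (l(Q, m) = m*(2*Q) = 2*Q*m)
((h(-4) - 4)*l(L(0, -4), 4))*0 = (((-3 - 4/3/(-4)) - 4)*(2*((1/2)*0 + (1/4)*(-4))*4))*0 = (((-3 - 4/3*(-1/4)) - 4)*(2*(0 - 1)*4))*0 = (((-3 + 1/3) - 4)*(2*(-1)*4))*0 = ((-8/3 - 4)*(-8))*0 = -20/3*(-8)*0 = (160/3)*0 = 0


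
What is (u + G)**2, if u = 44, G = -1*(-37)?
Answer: 6561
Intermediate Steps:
G = 37
(u + G)**2 = (44 + 37)**2 = 81**2 = 6561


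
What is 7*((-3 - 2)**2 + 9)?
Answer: 238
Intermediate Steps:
7*((-3 - 2)**2 + 9) = 7*((-5)**2 + 9) = 7*(25 + 9) = 7*34 = 238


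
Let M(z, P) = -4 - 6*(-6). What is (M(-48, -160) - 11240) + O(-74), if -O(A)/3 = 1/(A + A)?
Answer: -1658781/148 ≈ -11208.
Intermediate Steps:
M(z, P) = 32 (M(z, P) = -4 + 36 = 32)
O(A) = -3/(2*A) (O(A) = -3/(A + A) = -3*1/(2*A) = -3/(2*A))
(M(-48, -160) - 11240) + O(-74) = (32 - 11240) - 3/2/(-74) = -11208 - 3/2*(-1/74) = -11208 + 3/148 = -1658781/148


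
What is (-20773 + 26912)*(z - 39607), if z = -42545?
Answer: -504331128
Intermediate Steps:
(-20773 + 26912)*(z - 39607) = (-20773 + 26912)*(-42545 - 39607) = 6139*(-82152) = -504331128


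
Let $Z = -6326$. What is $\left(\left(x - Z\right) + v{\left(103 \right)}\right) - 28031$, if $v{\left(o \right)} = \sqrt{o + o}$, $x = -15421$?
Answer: $-37126 + \sqrt{206} \approx -37112.0$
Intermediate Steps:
$v{\left(o \right)} = \sqrt{2} \sqrt{o}$ ($v{\left(o \right)} = \sqrt{2 o} = \sqrt{2} \sqrt{o}$)
$\left(\left(x - Z\right) + v{\left(103 \right)}\right) - 28031 = \left(\left(-15421 - -6326\right) + \sqrt{2} \sqrt{103}\right) - 28031 = \left(\left(-15421 + 6326\right) + \sqrt{206}\right) - 28031 = \left(-9095 + \sqrt{206}\right) - 28031 = -37126 + \sqrt{206}$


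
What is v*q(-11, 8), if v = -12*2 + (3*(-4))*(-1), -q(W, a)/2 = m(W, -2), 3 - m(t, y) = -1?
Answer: 96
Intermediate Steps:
m(t, y) = 4 (m(t, y) = 3 - 1*(-1) = 3 + 1 = 4)
q(W, a) = -8 (q(W, a) = -2*4 = -8)
v = -12 (v = -24 - 12*(-1) = -24 + 12 = -12)
v*q(-11, 8) = -12*(-8) = 96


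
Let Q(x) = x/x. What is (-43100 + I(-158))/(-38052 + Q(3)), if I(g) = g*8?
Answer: 44364/38051 ≈ 1.1659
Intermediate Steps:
I(g) = 8*g
Q(x) = 1
(-43100 + I(-158))/(-38052 + Q(3)) = (-43100 + 8*(-158))/(-38052 + 1) = (-43100 - 1264)/(-38051) = -44364*(-1/38051) = 44364/38051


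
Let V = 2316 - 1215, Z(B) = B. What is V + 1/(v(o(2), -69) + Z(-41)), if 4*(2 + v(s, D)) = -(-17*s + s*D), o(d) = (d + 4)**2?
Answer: 804832/731 ≈ 1101.0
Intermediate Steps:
o(d) = (4 + d)**2
v(s, D) = -2 + 17*s/4 - D*s/4 (v(s, D) = -2 + (-(-17*s + s*D))/4 = -2 + (-(-17*s + D*s))/4 = -2 + (17*s - D*s)/4 = -2 + (17*s/4 - D*s/4) = -2 + 17*s/4 - D*s/4)
V = 1101
V + 1/(v(o(2), -69) + Z(-41)) = 1101 + 1/((-2 + 17*(4 + 2)**2/4 - 1/4*(-69)*(4 + 2)**2) - 41) = 1101 + 1/((-2 + (17/4)*6**2 - 1/4*(-69)*6**2) - 41) = 1101 + 1/((-2 + (17/4)*36 - 1/4*(-69)*36) - 41) = 1101 + 1/((-2 + 153 + 621) - 41) = 1101 + 1/(772 - 41) = 1101 + 1/731 = 804832/731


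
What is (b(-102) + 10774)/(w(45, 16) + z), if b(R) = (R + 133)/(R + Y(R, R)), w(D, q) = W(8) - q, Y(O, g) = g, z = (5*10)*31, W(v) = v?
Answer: 2197865/314568 ≈ 6.9869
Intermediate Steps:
z = 1550 (z = 50*31 = 1550)
w(D, q) = 8 - q
b(R) = (133 + R)/(2*R) (b(R) = (R + 133)/(R + R) = (133 + R)/((2*R)) = (133 + R)*(1/(2*R)) = (133 + R)/(2*R))
(b(-102) + 10774)/(w(45, 16) + z) = ((1/2)*(133 - 102)/(-102) + 10774)/((8 - 1*16) + 1550) = ((1/2)*(-1/102)*31 + 10774)/((8 - 16) + 1550) = (-31/204 + 10774)/(-8 + 1550) = (2197865/204)/1542 = (2197865/204)*(1/1542) = 2197865/314568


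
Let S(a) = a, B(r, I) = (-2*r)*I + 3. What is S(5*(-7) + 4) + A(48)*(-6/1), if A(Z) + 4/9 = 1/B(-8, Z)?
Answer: -21851/771 ≈ -28.341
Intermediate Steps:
B(r, I) = 3 - 2*I*r (B(r, I) = -2*I*r + 3 = 3 - 2*I*r)
A(Z) = -4/9 + 1/(3 + 16*Z) (A(Z) = -4/9 + 1/(3 - 2*Z*(-8)) = -4/9 + 1/(3 + 16*Z))
S(5*(-7) + 4) + A(48)*(-6/1) = (5*(-7) + 4) + ((3 + 64*48)/(9*(-3 - 16*48)))*(-6/1) = (-35 + 4) + ((3 + 3072)/(9*(-3 - 768)))*(-6*1) = -31 + ((⅑)*3075/(-771))*(-6) = -31 + ((⅑)*(-1/771)*3075)*(-6) = -31 - 1025/2313*(-6) = -31 + 2050/771 = -21851/771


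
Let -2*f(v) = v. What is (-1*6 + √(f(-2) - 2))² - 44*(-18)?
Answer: 827 - 12*I ≈ 827.0 - 12.0*I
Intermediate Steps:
f(v) = -v/2
(-1*6 + √(f(-2) - 2))² - 44*(-18) = (-1*6 + √(-½*(-2) - 2))² - 44*(-18) = (-6 + √(1 - 2))² + 792 = (-6 + √(-1))² + 792 = (-6 + I)² + 792 = 792 + (-6 + I)²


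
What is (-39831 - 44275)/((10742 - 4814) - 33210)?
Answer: 42053/13641 ≈ 3.0828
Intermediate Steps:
(-39831 - 44275)/((10742 - 4814) - 33210) = -84106/(5928 - 33210) = -84106/(-27282) = -84106*(-1/27282) = 42053/13641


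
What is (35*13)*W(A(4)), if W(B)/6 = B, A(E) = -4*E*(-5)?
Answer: 218400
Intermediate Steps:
A(E) = 20*E
W(B) = 6*B
(35*13)*W(A(4)) = (35*13)*(6*(20*4)) = 455*(6*80) = 455*480 = 218400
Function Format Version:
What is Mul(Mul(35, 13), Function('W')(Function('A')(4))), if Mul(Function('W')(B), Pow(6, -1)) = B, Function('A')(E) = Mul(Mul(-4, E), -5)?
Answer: 218400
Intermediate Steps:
Function('A')(E) = Mul(20, E)
Function('W')(B) = Mul(6, B)
Mul(Mul(35, 13), Function('W')(Function('A')(4))) = Mul(Mul(35, 13), Mul(6, Mul(20, 4))) = Mul(455, Mul(6, 80)) = Mul(455, 480) = 218400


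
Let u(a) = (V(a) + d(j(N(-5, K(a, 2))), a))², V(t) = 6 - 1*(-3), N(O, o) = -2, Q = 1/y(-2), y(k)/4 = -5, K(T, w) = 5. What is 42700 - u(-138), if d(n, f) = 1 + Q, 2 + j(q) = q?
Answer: 17040399/400 ≈ 42601.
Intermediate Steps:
y(k) = -20 (y(k) = 4*(-5) = -20)
Q = -1/20 (Q = 1/(-20) = 1*(-1/20) = -1/20 ≈ -0.050000)
j(q) = -2 + q
d(n, f) = 19/20 (d(n, f) = 1 - 1/20 = 19/20)
V(t) = 9 (V(t) = 6 + 3 = 9)
u(a) = 39601/400 (u(a) = (9 + 19/20)² = (199/20)² = 39601/400)
42700 - u(-138) = 42700 - 1*39601/400 = 42700 - 39601/400 = 17040399/400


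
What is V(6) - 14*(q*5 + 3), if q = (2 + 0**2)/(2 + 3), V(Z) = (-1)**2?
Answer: -69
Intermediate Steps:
V(Z) = 1
q = 2/5 (q = (2 + 0)/5 = 2*(1/5) = 2/5 ≈ 0.40000)
V(6) - 14*(q*5 + 3) = 1 - 14*((2/5)*5 + 3) = 1 - 14*(2 + 3) = 1 - 14*5 = 1 - 70 = -69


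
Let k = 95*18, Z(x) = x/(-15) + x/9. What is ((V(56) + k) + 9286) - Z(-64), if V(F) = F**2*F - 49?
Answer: 8395463/45 ≈ 1.8657e+5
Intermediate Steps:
Z(x) = 2*x/45 (Z(x) = x*(-1/15) + x*(1/9) = -x/15 + x/9 = 2*x/45)
V(F) = -49 + F**3 (V(F) = F**3 - 49 = -49 + F**3)
k = 1710
((V(56) + k) + 9286) - Z(-64) = (((-49 + 56**3) + 1710) + 9286) - 2*(-64)/45 = (((-49 + 175616) + 1710) + 9286) - 1*(-128/45) = ((175567 + 1710) + 9286) + 128/45 = (177277 + 9286) + 128/45 = 186563 + 128/45 = 8395463/45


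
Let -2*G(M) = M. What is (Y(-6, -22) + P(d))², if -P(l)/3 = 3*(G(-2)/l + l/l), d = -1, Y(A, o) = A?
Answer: 36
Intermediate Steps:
G(M) = -M/2
P(l) = -9 - 9/l (P(l) = -9*((-½*(-2))/l + l/l) = -9*(1/l + 1) = -9*(1 + 1/l) = -3*(3 + 3/l) = -9 - 9/l)
(Y(-6, -22) + P(d))² = (-6 + (-9 - 9/(-1)))² = (-6 + (-9 - 9*(-1)))² = (-6 + (-9 + 9))² = (-6 + 0)² = (-6)² = 36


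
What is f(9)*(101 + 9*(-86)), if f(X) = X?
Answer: -6057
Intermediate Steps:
f(9)*(101 + 9*(-86)) = 9*(101 + 9*(-86)) = 9*(101 - 774) = 9*(-673) = -6057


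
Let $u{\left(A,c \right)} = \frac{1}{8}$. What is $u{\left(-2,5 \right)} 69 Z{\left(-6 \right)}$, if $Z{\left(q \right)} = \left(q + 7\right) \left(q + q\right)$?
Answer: $- \frac{207}{2} \approx -103.5$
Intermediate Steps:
$u{\left(A,c \right)} = \frac{1}{8}$
$Z{\left(q \right)} = 2 q \left(7 + q\right)$ ($Z{\left(q \right)} = \left(7 + q\right) 2 q = 2 q \left(7 + q\right)$)
$u{\left(-2,5 \right)} 69 Z{\left(-6 \right)} = \frac{1}{8} \cdot 69 \cdot 2 \left(-6\right) \left(7 - 6\right) = \frac{69 \cdot 2 \left(-6\right) 1}{8} = \frac{69}{8} \left(-12\right) = - \frac{207}{2}$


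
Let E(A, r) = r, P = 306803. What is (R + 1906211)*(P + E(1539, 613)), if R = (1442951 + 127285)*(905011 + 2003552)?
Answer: 1404009523793877864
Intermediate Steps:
R = 4567130330868 (R = 1570236*2908563 = 4567130330868)
(R + 1906211)*(P + E(1539, 613)) = (4567130330868 + 1906211)*(306803 + 613) = 4567132237079*307416 = 1404009523793877864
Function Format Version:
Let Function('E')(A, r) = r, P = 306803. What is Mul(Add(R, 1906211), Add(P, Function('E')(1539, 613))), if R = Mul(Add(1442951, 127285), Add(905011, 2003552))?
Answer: 1404009523793877864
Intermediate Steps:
R = 4567130330868 (R = Mul(1570236, 2908563) = 4567130330868)
Mul(Add(R, 1906211), Add(P, Function('E')(1539, 613))) = Mul(Add(4567130330868, 1906211), Add(306803, 613)) = Mul(4567132237079, 307416) = 1404009523793877864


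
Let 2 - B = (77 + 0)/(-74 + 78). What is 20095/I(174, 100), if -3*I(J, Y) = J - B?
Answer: -16076/51 ≈ -315.22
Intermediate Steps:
B = -69/4 (B = 2 - (77 + 0)/(-74 + 78) = 2 - 77/4 = -69/4 ≈ -17.250)
I(J, Y) = -23/4 - J/3 (I(J, Y) = -(J - 1*(-69/4))/3 = -(J + 69/4)/3 = -(69/4 + J)/3 = -23/4 - J/3)
20095/I(174, 100) = 20095/(-23/4 - 1/3*174) = 20095/(-23/4 - 58) = 20095/(-255/4) = 20095*(-4/255) = -16076/51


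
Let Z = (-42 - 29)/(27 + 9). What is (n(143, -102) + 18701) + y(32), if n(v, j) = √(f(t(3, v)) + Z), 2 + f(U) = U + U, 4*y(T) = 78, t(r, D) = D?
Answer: 37441/2 + √10153/6 ≈ 18737.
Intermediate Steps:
y(T) = 39/2 (y(T) = (¼)*78 = 39/2)
Z = -71/36 ≈ -1.9722
f(U) = -2 + 2*U (f(U) = -2 + (U + U) = -2 + 2*U)
n(v, j) = √(-143/36 + 2*v) (n(v, j) = √((-2 + 2*v) - 71/36) = √(-143/36 + 2*v))
(n(143, -102) + 18701) + y(32) = (√(-143 + 72*143)/6 + 18701) + 39/2 = (√(-143 + 10296)/6 + 18701) + 39/2 = (√10153/6 + 18701) + 39/2 = (18701 + √10153/6) + 39/2 = 37441/2 + √10153/6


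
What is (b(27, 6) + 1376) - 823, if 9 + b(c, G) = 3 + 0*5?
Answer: 547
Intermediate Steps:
b(c, G) = -6 (b(c, G) = -9 + (3 + 0*5) = -9 + (3 + 0) = -9 + 3 = -6)
(b(27, 6) + 1376) - 823 = (-6 + 1376) - 823 = 1370 - 823 = 547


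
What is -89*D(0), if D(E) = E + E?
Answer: 0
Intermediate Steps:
D(E) = 2*E
-89*D(0) = -178*0 = -89*0 = 0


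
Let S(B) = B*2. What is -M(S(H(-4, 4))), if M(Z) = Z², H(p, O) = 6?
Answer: -144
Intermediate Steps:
S(B) = 2*B
-M(S(H(-4, 4))) = -(2*6)² = -1*12² = -1*144 = -144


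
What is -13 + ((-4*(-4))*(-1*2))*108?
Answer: -3469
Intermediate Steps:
-13 + ((-4*(-4))*(-1*2))*108 = -13 + (16*(-2))*108 = -13 - 32*108 = -13 - 3456 = -3469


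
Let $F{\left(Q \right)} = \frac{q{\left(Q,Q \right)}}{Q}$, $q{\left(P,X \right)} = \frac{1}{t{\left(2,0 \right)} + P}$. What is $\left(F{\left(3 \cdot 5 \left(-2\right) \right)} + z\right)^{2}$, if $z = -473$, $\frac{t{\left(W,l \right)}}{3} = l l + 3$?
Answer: $\frac{88797444121}{396900} \approx 2.2373 \cdot 10^{5}$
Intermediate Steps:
$t{\left(W,l \right)} = 9 + 3 l^{2}$ ($t{\left(W,l \right)} = 3 \left(l l + 3\right) = 3 \left(l^{2} + 3\right) = 3 \left(3 + l^{2}\right) = 9 + 3 l^{2}$)
$q{\left(P,X \right)} = \frac{1}{9 + P}$ ($q{\left(P,X \right)} = \frac{1}{\left(9 + 3 \cdot 0^{2}\right) + P} = \frac{1}{\left(9 + 3 \cdot 0\right) + P} = \frac{1}{\left(9 + 0\right) + P} = \frac{1}{9 + P}$)
$F{\left(Q \right)} = \frac{1}{Q \left(9 + Q\right)}$ ($F{\left(Q \right)} = \frac{1}{\left(9 + Q\right) Q} = \frac{1}{Q \left(9 + Q\right)}$)
$\left(F{\left(3 \cdot 5 \left(-2\right) \right)} + z\right)^{2} = \left(\frac{1}{3 \cdot 5 \left(-2\right) \left(9 + 3 \cdot 5 \left(-2\right)\right)} - 473\right)^{2} = \left(\frac{1}{15 \left(-2\right) \left(9 + 15 \left(-2\right)\right)} - 473\right)^{2} = \left(\frac{1}{\left(-30\right) \left(9 - 30\right)} - 473\right)^{2} = \left(- \frac{1}{30 \left(-21\right)} - 473\right)^{2} = \left(\left(- \frac{1}{30}\right) \left(- \frac{1}{21}\right) - 473\right)^{2} = \left(\frac{1}{630} - 473\right)^{2} = \left(- \frac{297989}{630}\right)^{2} = \frac{88797444121}{396900}$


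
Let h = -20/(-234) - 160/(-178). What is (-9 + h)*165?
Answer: -4590685/3471 ≈ -1322.6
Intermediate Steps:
h = 10250/10413 (h = -20*(-1/234) - 160*(-1/178) = 10/117 + 80/89 = 10250/10413 ≈ 0.98435)
(-9 + h)*165 = (-9 + 10250/10413)*165 = -83467/10413*165 = -4590685/3471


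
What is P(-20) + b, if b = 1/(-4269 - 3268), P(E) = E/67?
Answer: -150807/504979 ≈ -0.29864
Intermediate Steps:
P(E) = E/67 (P(E) = E*(1/67) = E/67)
b = -1/7537 (b = 1/(-7537) = -1/7537 ≈ -0.00013268)
P(-20) + b = (1/67)*(-20) - 1/7537 = -20/67 - 1/7537 = -150807/504979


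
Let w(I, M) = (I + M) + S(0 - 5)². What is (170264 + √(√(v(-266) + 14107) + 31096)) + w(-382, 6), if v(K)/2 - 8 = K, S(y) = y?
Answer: 169913 + √(31096 + √13591) ≈ 1.7009e+5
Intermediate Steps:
v(K) = 16 + 2*K
w(I, M) = 25 + I + M (w(I, M) = (I + M) + (0 - 5)² = (I + M) + (-5)² = (I + M) + 25 = 25 + I + M)
(170264 + √(√(v(-266) + 14107) + 31096)) + w(-382, 6) = (170264 + √(√((16 + 2*(-266)) + 14107) + 31096)) + (25 - 382 + 6) = (170264 + √(√((16 - 532) + 14107) + 31096)) - 351 = (170264 + √(√(-516 + 14107) + 31096)) - 351 = (170264 + √(√13591 + 31096)) - 351 = (170264 + √(31096 + √13591)) - 351 = 169913 + √(31096 + √13591)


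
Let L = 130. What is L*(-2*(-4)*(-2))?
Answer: -2080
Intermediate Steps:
L*(-2*(-4)*(-2)) = 130*(-2*(-4)*(-2)) = 130*(8*(-2)) = 130*(-16) = -2080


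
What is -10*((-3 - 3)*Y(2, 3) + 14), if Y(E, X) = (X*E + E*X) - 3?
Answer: 400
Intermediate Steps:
Y(E, X) = -3 + 2*E*X (Y(E, X) = (E*X + E*X) - 3 = 2*E*X - 3 = -3 + 2*E*X)
-10*((-3 - 3)*Y(2, 3) + 14) = -10*((-3 - 3)*(-3 + 2*2*3) + 14) = -10*(-6*(-3 + 12) + 14) = -10*(-6*9 + 14) = -10*(-54 + 14) = -10*(-40) = 400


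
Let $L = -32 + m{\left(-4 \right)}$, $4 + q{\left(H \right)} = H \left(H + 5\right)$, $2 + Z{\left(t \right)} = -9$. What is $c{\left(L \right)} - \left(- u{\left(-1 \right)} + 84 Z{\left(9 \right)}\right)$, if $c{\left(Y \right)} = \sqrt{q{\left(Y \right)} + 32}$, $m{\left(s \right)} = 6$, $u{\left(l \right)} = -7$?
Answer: $917 + \sqrt{574} \approx 940.96$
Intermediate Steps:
$Z{\left(t \right)} = -11$ ($Z{\left(t \right)} = -2 - 9 = -11$)
$q{\left(H \right)} = -4 + H \left(5 + H\right)$ ($q{\left(H \right)} = -4 + H \left(H + 5\right) = -4 + H \left(5 + H\right)$)
$L = -26$ ($L = -32 + 6 = -26$)
$c{\left(Y \right)} = \sqrt{28 + Y^{2} + 5 Y}$ ($c{\left(Y \right)} = \sqrt{\left(-4 + Y^{2} + 5 Y\right) + 32} = \sqrt{28 + Y^{2} + 5 Y}$)
$c{\left(L \right)} - \left(- u{\left(-1 \right)} + 84 Z{\left(9 \right)}\right) = \sqrt{28 + \left(-26\right)^{2} + 5 \left(-26\right)} - -917 = \sqrt{28 + 676 - 130} + \left(-7 + 924\right) = \sqrt{574} + 917 = 917 + \sqrt{574}$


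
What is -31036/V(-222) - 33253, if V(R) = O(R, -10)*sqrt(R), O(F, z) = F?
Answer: -33253 - 7759*I*sqrt(222)/12321 ≈ -33253.0 - 9.3829*I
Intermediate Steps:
V(R) = R**(3/2) (V(R) = R*sqrt(R) = R**(3/2))
-31036/V(-222) - 33253 = -31036*I*sqrt(222)/49284 - 33253 = -7759*I*sqrt(222)/12321 - 33253 = -33253 - 7759*I*sqrt(222)/12321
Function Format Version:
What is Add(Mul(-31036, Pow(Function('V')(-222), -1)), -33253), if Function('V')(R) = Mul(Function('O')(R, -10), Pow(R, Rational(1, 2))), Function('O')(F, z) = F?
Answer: Add(-33253, Mul(Rational(-7759, 12321), I, Pow(222, Rational(1, 2)))) ≈ Add(-33253., Mul(-9.3829, I))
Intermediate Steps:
Function('V')(R) = Pow(R, Rational(3, 2)) (Function('V')(R) = Mul(R, Pow(R, Rational(1, 2))) = Pow(R, Rational(3, 2)))
Add(Mul(-31036, Pow(Function('V')(-222), -1)), -33253) = Add(Mul(-31036, Pow(Pow(-222, Rational(3, 2)), -1)), -33253) = Add(Mul(-31036, Pow(Mul(-222, I, Pow(222, Rational(1, 2))), -1)), -33253) = Add(Mul(-31036, Mul(Rational(1, 49284), I, Pow(222, Rational(1, 2)))), -33253) = Add(Mul(Rational(-7759, 12321), I, Pow(222, Rational(1, 2))), -33253) = Add(-33253, Mul(Rational(-7759, 12321), I, Pow(222, Rational(1, 2))))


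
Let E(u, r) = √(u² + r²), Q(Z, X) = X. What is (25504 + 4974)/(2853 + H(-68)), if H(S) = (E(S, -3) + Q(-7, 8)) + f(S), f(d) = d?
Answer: 42562527/3898108 - 15239*√4633/3898108 ≈ 10.653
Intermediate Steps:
E(u, r) = √(r² + u²)
H(S) = 8 + S + √(9 + S²) (H(S) = (√((-3)² + S²) + 8) + S = (√(9 + S²) + 8) + S = (8 + √(9 + S²)) + S = 8 + S + √(9 + S²))
(25504 + 4974)/(2853 + H(-68)) = (25504 + 4974)/(2853 + (8 - 68 + √(9 + (-68)²))) = 30478/(2853 + (8 - 68 + √(9 + 4624))) = 30478/(2853 + (8 - 68 + √4633)) = 30478/(2853 + (-60 + √4633)) = 30478/(2793 + √4633)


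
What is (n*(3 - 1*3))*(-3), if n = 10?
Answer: 0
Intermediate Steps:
(n*(3 - 1*3))*(-3) = (10*(3 - 1*3))*(-3) = (10*(3 - 3))*(-3) = (10*0)*(-3) = 0*(-3) = 0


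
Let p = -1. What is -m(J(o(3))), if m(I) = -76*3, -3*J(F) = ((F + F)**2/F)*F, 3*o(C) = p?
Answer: 228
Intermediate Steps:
o(C) = -1/3 (o(C) = (1/3)*(-1) = -1/3)
J(F) = -4*F**2/3 (J(F) = -(F + F)**2/F*F/3 = -(2*F)**2/F*F/3 = -(4*F**2)/F*F/3 = -4*F*F/3 = -4*F**2/3)
m(I) = -228
-m(J(o(3))) = -1*(-228) = 228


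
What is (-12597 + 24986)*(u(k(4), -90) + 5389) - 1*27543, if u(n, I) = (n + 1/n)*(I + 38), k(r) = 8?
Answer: 123004851/2 ≈ 6.1502e+7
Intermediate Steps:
u(n, I) = (38 + I)*(n + 1/n) (u(n, I) = (n + 1/n)*(38 + I) = (38 + I)*(n + 1/n))
(-12597 + 24986)*(u(k(4), -90) + 5389) - 1*27543 = (-12597 + 24986)*((38 - 90 + 8**2*(38 - 90))/8 + 5389) - 1*27543 = 12389*((38 - 90 + 64*(-52))/8 + 5389) - 27543 = 12389*((38 - 90 - 3328)/8 + 5389) - 27543 = 12389*((1/8)*(-3380) + 5389) - 27543 = 12389*(-845/2 + 5389) - 27543 = 12389*(9933/2) - 27543 = 123059937/2 - 27543 = 123004851/2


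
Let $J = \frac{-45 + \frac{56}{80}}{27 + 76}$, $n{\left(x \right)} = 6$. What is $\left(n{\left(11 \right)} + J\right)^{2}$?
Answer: $\frac{32913169}{1060900} \approx 31.024$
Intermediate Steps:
$J = - \frac{443}{1030}$ ($J = \frac{-45 + 56 \cdot \frac{1}{80}}{103} = \left(-45 + \frac{7}{10}\right) \frac{1}{103} = \left(- \frac{443}{10}\right) \frac{1}{103} = - \frac{443}{1030} \approx -0.4301$)
$\left(n{\left(11 \right)} + J\right)^{2} = \left(6 - \frac{443}{1030}\right)^{2} = \left(\frac{5737}{1030}\right)^{2} = \frac{32913169}{1060900}$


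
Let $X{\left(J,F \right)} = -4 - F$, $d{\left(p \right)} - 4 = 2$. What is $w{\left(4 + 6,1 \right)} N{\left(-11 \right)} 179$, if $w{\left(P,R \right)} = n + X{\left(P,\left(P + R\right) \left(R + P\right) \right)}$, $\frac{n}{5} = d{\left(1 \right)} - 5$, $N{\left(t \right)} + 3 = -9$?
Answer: $257760$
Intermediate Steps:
$d{\left(p \right)} = 6$ ($d{\left(p \right)} = 4 + 2 = 6$)
$N{\left(t \right)} = -12$ ($N{\left(t \right)} = -3 - 9 = -12$)
$n = 5$ ($n = 5 \left(6 - 5\right) = 5 \cdot 1 = 5$)
$w{\left(P,R \right)} = 1 - \left(P + R\right)^{2}$ ($w{\left(P,R \right)} = 5 - \left(4 + \left(P + R\right) \left(R + P\right)\right) = 5 - \left(4 + \left(P + R\right) \left(P + R\right)\right) = 5 - \left(4 + \left(P + R\right)^{2}\right) = 1 - \left(P + R\right)^{2}$)
$w{\left(4 + 6,1 \right)} N{\left(-11 \right)} 179 = \left(1 - \left(4 + 6\right)^{2} - 1^{2} - 2 \left(4 + 6\right) 1\right) \left(-12\right) 179 = \left(1 - 10^{2} - 1 - 20 \cdot 1\right) \left(-12\right) 179 = \left(1 - 100 - 1 - 20\right) \left(-12\right) 179 = \left(-120\right) \left(-12\right) 179 = 1440 \cdot 179 = 257760$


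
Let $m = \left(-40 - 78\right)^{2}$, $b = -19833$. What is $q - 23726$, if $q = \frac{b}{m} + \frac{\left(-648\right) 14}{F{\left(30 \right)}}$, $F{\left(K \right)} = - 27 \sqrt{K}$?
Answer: $- \frac{330380657}{13924} + \frac{56 \sqrt{30}}{5} \approx -23666.0$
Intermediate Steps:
$m = 13924$ ($m = \left(-118\right)^{2} = 13924$)
$q = - \frac{19833}{13924} + \frac{56 \sqrt{30}}{5}$ ($q = - \frac{19833}{13924} + \frac{\left(-648\right) 14}{\left(-27\right) \sqrt{30}} = \left(-19833\right) \frac{1}{13924} - 9072 \left(- \frac{\sqrt{30}}{810}\right) = - \frac{19833}{13924} + \frac{56 \sqrt{30}}{5} \approx 59.921$)
$q - 23726 = \left(- \frac{19833}{13924} + \frac{56 \sqrt{30}}{5}\right) - 23726 = - \frac{330380657}{13924} + \frac{56 \sqrt{30}}{5}$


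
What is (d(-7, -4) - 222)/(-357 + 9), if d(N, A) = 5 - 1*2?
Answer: 73/116 ≈ 0.62931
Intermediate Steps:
d(N, A) = 3 (d(N, A) = 5 - 2 = 3)
(d(-7, -4) - 222)/(-357 + 9) = (3 - 222)/(-357 + 9) = -219/(-348) = -219*(-1/348) = 73/116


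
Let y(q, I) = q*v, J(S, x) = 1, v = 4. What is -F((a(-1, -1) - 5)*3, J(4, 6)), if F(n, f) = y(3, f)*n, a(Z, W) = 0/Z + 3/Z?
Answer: 288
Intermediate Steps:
y(q, I) = 4*q (y(q, I) = q*4 = 4*q)
a(Z, W) = 3/Z (a(Z, W) = 0 + 3/Z = 3/Z)
F(n, f) = 12*n (F(n, f) = (4*3)*n = 12*n)
-F((a(-1, -1) - 5)*3, J(4, 6)) = -12*(3/(-1) - 5)*3 = -12*(3*(-1) - 5)*3 = -12*(-3 - 5)*3 = -12*(-8*3) = -12*(-24) = -1*(-288) = 288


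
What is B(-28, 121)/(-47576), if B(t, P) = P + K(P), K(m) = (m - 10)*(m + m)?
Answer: -26983/47576 ≈ -0.56716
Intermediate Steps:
K(m) = 2*m*(-10 + m) (K(m) = (-10 + m)*(2*m) = 2*m*(-10 + m))
B(t, P) = P + 2*P*(-10 + P)
B(-28, 121)/(-47576) = (121*(-19 + 2*121))/(-47576) = (121*(-19 + 242))*(-1/47576) = (121*223)*(-1/47576) = 26983*(-1/47576) = -26983/47576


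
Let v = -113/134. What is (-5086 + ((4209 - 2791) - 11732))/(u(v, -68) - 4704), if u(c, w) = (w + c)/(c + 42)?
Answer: 16986200/5190357 ≈ 3.2726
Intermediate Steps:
v = -113/134 (v = -113*1/134 = -113/134 ≈ -0.84328)
u(c, w) = (c + w)/(42 + c)
(-5086 + ((4209 - 2791) - 11732))/(u(v, -68) - 4704) = (-5086 + ((4209 - 2791) - 11732))/((-113/134 - 68)/(42 - 113/134) - 4704) = (-5086 + (1418 - 11732))/(-9225/134/(5515/134) - 4704) = (-5086 - 10314)/((134/5515)*(-9225/134) - 4704) = -15400/(-1845/1103 - 4704) = -15400/(-5190357/1103) = -15400*(-1103/5190357) = 16986200/5190357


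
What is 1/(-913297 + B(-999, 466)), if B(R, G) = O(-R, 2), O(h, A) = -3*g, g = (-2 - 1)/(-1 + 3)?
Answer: -2/1826585 ≈ -1.0949e-6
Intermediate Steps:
g = -3/2 ≈ -1.5000
O(h, A) = 9/2 (O(h, A) = -3*(-3/2) = 9/2)
B(R, G) = 9/2
1/(-913297 + B(-999, 466)) = 1/(-913297 + 9/2) = 1/(-1826585/2) = -2/1826585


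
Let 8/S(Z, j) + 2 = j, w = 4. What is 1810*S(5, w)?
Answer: 7240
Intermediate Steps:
S(Z, j) = 8/(-2 + j)
1810*S(5, w) = 1810*(8/(-2 + 4)) = 1810*(8/2) = 1810*(8*(1/2)) = 1810*4 = 7240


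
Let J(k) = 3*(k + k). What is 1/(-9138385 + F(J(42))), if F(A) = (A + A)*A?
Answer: -1/9011377 ≈ -1.1097e-7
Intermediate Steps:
J(k) = 6*k (J(k) = 3*(2*k) = 6*k)
F(A) = 2*A² (F(A) = (2*A)*A = 2*A²)
1/(-9138385 + F(J(42))) = 1/(-9138385 + 2*(6*42)²) = 1/(-9138385 + 2*252²) = 1/(-9138385 + 2*63504) = 1/(-9138385 + 127008) = 1/(-9011377) = -1/9011377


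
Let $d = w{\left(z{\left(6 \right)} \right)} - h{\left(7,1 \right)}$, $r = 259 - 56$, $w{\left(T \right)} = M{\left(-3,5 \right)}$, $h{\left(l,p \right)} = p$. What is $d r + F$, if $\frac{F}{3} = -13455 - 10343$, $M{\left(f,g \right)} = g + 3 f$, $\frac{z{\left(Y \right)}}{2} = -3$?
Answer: $-72409$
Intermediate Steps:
$z{\left(Y \right)} = -6$ ($z{\left(Y \right)} = 2 \left(-3\right) = -6$)
$w{\left(T \right)} = -4$ ($w{\left(T \right)} = 5 + 3 \left(-3\right) = 5 - 9 = -4$)
$r = 203$ ($r = 259 - 56 = 203$)
$F = -71394$ ($F = 3 \left(-13455 - 10343\right) = 3 \left(-23798\right) = -71394$)
$d = -5$ ($d = -4 - 1 = -5$)
$d r + F = \left(-5\right) 203 - 71394 = -1015 - 71394 = -72409$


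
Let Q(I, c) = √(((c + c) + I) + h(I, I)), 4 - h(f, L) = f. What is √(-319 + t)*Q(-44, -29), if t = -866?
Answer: -9*√790 ≈ -252.96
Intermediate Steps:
h(f, L) = 4 - f
Q(I, c) = √(4 + 2*c) (Q(I, c) = √(((c + c) + I) + (4 - I)) = √((2*c + I) + (4 - I)) = √((I + 2*c) + (4 - I)) = √(4 + 2*c))
√(-319 + t)*Q(-44, -29) = √(-319 - 866)*√(4 + 2*(-29)) = √(-1185)*√(4 - 58) = (I*√1185)*√(-54) = (I*√1185)*(3*I*√6) = -9*√790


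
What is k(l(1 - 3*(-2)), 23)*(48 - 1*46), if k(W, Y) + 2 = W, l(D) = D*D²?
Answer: 682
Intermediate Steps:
l(D) = D³
k(W, Y) = -2 + W
k(l(1 - 3*(-2)), 23)*(48 - 1*46) = (-2 + (1 - 3*(-2))³)*(48 - 1*46) = (-2 + (1 + 6)³)*(48 - 46) = (-2 + 7³)*2 = (-2 + 343)*2 = 341*2 = 682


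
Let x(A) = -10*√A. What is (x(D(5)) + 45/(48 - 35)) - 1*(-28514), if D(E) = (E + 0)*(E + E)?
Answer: 370727/13 - 50*√2 ≈ 28447.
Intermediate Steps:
D(E) = 2*E² (D(E) = E*(2*E) = 2*E²)
(x(D(5)) + 45/(48 - 35)) - 1*(-28514) = (-10*5*√2 + 45/(48 - 35)) - 1*(-28514) = (-10*5*√2 + 45/13) + 28514 = (-50*√2 + (1/13)*45) + 28514 = (-50*√2 + 45/13) + 28514 = (45/13 - 50*√2) + 28514 = 370727/13 - 50*√2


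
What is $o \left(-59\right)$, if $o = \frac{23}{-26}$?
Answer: $\frac{1357}{26} \approx 52.192$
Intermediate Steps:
$o = - \frac{23}{26}$ ($o = 23 \left(- \frac{1}{26}\right) = - \frac{23}{26} \approx -0.88461$)
$o \left(-59\right) = \left(- \frac{23}{26}\right) \left(-59\right) = \frac{1357}{26}$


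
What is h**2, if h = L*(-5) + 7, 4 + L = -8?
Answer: 4489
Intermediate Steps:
L = -12 (L = -4 - 8 = -12)
h = 67 (h = -12*(-5) + 7 = 60 + 7 = 67)
h**2 = 67**2 = 4489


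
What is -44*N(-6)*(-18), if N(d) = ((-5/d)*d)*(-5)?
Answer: 19800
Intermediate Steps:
N(d) = 25 (N(d) = -5*(-5) = 25)
-44*N(-6)*(-18) = -44*25*(-18) = -1100*(-18) = 19800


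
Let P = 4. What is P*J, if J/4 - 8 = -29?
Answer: -336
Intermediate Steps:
J = -84 (J = 32 + 4*(-29) = 32 - 116 = -84)
P*J = 4*(-84) = -336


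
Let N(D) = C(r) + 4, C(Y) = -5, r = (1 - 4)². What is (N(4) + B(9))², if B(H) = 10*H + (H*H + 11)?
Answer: 32761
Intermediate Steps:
r = 9 (r = (-3)² = 9)
N(D) = -1 (N(D) = -5 + 4 = -1)
B(H) = 11 + H² + 10*H (B(H) = 10*H + (H² + 11) = 10*H + (11 + H²) = 11 + H² + 10*H)
(N(4) + B(9))² = (-1 + (11 + 9² + 10*9))² = (-1 + (11 + 81 + 90))² = (-1 + 182)² = 181² = 32761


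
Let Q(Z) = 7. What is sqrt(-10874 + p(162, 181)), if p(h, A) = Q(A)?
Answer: I*sqrt(10867) ≈ 104.24*I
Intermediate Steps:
p(h, A) = 7
sqrt(-10874 + p(162, 181)) = sqrt(-10874 + 7) = sqrt(-10867) = I*sqrt(10867)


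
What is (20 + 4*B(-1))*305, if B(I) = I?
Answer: 4880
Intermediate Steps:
(20 + 4*B(-1))*305 = (20 + 4*(-1))*305 = (20 - 4)*305 = 16*305 = 4880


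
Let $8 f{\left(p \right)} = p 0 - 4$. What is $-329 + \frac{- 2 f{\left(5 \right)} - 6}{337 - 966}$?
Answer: $- \frac{206936}{629} \approx -328.99$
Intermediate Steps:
$f{\left(p \right)} = - \frac{1}{2}$ ($f{\left(p \right)} = \frac{p 0 - 4}{8} = \frac{0 - 4}{8} = \frac{1}{8} \left(-4\right) = - \frac{1}{2}$)
$-329 + \frac{- 2 f{\left(5 \right)} - 6}{337 - 966} = -329 + \frac{\left(-2\right) \left(- \frac{1}{2}\right) - 6}{337 - 966} = -329 + \frac{1 - 6}{337 - 966} = -329 - \frac{5}{-629} = -329 - - \frac{5}{629} = -329 + \frac{5}{629} = - \frac{206936}{629}$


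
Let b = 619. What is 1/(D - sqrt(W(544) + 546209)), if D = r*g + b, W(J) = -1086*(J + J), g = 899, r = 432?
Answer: 388987/151311521528 + I*sqrt(635359)/151311521528 ≈ 2.5708e-6 + 5.2679e-9*I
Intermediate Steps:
W(J) = -2172*J
D = 388987 (D = 432*899 + 619 = 388368 + 619 = 388987)
1/(D - sqrt(W(544) + 546209)) = 1/(388987 - sqrt(-2172*544 + 546209)) = 1/(388987 - sqrt(-1181568 + 546209)) = 1/(388987 - sqrt(-635359)) = 1/(388987 - I*sqrt(635359))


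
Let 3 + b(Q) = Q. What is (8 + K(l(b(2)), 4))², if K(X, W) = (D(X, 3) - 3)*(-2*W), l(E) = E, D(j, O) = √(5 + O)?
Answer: 1536 - 1024*√2 ≈ 87.845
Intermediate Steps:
b(Q) = -3 + Q
K(X, W) = -2*W*(-3 + 2*√2) (K(X, W) = (√(5 + 3) - 3)*(-2*W) = (√8 - 3)*(-2*W) = (2*√2 - 3)*(-2*W) = (-3 + 2*√2)*(-2*W) = -2*W*(-3 + 2*√2))
(8 + K(l(b(2)), 4))² = (8 + 2*4*(3 - 2*√2))² = (8 + (24 - 16*√2))² = (32 - 16*√2)²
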